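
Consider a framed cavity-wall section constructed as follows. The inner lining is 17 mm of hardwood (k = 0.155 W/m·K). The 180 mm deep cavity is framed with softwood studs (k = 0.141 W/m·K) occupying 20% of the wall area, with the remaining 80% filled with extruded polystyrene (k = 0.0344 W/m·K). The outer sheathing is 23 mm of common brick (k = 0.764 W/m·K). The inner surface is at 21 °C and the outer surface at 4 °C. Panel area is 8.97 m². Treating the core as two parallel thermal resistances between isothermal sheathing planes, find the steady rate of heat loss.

Q ≈ 45.2 W

Sheathing layers in series; stud and cavity paths in parallel between them.
R_inner = 0.017/(0.155×8.97) = 0.01223 K/W
R_stud  = 0.18/(0.141×0.2×8.97) = 0.7116 K/W
R_cav   = 0.18/(0.0344×0.8×8.97) = 0.7292 K/W
1/R_core = 1/R_stud + 1/R_cav → R_core = 0.3601 K/W
R_outer = 0.023/(0.764×8.97) = 0.003356 K/W
R_total = 0.3757 K/W
Q = ΔT/R_total = 17/0.3757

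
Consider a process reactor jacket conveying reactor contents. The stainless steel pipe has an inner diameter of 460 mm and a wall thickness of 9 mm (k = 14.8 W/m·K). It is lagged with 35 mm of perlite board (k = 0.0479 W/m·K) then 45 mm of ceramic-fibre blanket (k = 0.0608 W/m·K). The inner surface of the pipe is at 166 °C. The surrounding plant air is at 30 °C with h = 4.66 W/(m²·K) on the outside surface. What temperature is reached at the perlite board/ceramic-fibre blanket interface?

T ≈ 102 °C

Per-layer cylindrical resistances, series-summed:
R_stainless steel pipe wall = ln(239/230)/(2π×14.8×1) = 4.128×10^-4 K/W
R_perlite board = ln(274/239)/(2π×0.0479×1) = 0.4541 K/W
R_ceramic-fibre blanket = ln(319/274)/(2π×0.0608×1) = 0.3981 K/W
R_outer film = 1/(h_o·2πr_oL) = 1/(4.66×2π×0.319×1) = 0.1071 K/W
R_total = 0.9596 K/W
Q = ΔT/R_total = 136/0.9596
Q = 142 W/m
T_interface = T_inner − Q·ΣR(inner→interface) = 166 − 142×0.4545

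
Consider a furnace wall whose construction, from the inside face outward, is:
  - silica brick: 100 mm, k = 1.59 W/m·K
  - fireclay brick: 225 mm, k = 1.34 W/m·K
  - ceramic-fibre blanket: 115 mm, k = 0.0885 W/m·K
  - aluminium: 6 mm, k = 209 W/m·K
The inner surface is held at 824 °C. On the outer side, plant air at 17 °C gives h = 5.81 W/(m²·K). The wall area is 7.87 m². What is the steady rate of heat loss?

Q ≈ 3730 W

Thermal resistances in series:
R_silica brick = L/(kA) = 0.1/(1.59×7.87) = 0.007991 K/W
R_fireclay brick = L/(kA) = 0.225/(1.34×7.87) = 0.02134 K/W
R_ceramic-fibre blanket = L/(kA) = 0.115/(0.0885×7.87) = 0.1651 K/W
R_aluminium = L/(kA) = 0.006/(209×7.87) = 3.648×10^-6 K/W
R_outer film = 1/(h_o·A) = 1/(5.81×7.87) = 0.02187 K/W
R_total = 0.2163 K/W
Q = ΔT / R_total = 807 / 0.2163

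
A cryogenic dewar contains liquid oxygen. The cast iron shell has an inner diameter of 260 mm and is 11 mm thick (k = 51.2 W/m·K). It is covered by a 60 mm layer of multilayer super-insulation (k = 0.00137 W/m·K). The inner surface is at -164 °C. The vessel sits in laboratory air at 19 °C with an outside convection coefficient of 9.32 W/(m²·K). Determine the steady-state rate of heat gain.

Radial (spherical) resistances in series:
R_cast iron shell = (1/0.13 − 1/0.141)/(4π×51.2) = 9.327×10^-4 K/W
R_multilayer super-insulation = (1/0.141 − 1/0.201)/(4π×0.00137) = 123 K/W
R_outer film = 1/(h·4πr_o²) = 1/(9.32×4π×0.201²) = 0.2113 K/W
R_total = 123.2 K/W
Q = ΔT/R_total = 183/123.2

Q ≈ 1.49 W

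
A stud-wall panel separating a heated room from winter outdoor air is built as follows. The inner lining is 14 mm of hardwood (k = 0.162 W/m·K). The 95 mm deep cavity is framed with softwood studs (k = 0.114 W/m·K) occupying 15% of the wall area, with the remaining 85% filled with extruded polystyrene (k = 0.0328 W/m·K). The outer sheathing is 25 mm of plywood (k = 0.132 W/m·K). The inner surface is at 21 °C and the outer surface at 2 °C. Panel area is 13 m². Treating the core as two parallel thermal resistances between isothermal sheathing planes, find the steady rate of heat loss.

Q ≈ 103 W

Sheathing layers in series; stud and cavity paths in parallel between them.
R_inner = 0.014/(0.162×13) = 0.006648 K/W
R_stud  = 0.095/(0.114×0.15×13) = 0.4274 K/W
R_cav   = 0.095/(0.0328×0.85×13) = 0.2621 K/W
1/R_core = 1/R_stud + 1/R_cav → R_core = 0.1625 K/W
R_outer = 0.025/(0.132×13) = 0.01457 K/W
R_total = 0.1837 K/W
Q = ΔT/R_total = 19/0.1837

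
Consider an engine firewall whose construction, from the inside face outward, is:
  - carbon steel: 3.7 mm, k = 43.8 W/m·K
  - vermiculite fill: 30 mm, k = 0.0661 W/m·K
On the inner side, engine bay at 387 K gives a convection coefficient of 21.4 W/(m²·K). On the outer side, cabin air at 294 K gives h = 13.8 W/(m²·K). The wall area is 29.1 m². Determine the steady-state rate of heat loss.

Q ≈ 4720 W

Thermal resistances in series:
R_inner film = 1/(h_i·A) = 1/(21.4×29.1) = 0.001606 K/W
R_carbon steel = L/(kA) = 0.0037/(43.8×29.1) = 2.903×10^-6 K/W
R_vermiculite fill = L/(kA) = 0.03/(0.0661×29.1) = 0.0156 K/W
R_outer film = 1/(h_o·A) = 1/(13.8×29.1) = 0.00249 K/W
R_total = 0.0197 K/W
Q = ΔT / R_total = 93 / 0.0197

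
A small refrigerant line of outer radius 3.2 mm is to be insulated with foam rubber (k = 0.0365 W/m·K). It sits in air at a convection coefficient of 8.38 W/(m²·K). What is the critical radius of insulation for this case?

For a cylinder r_cr = k/h = 0.0365/8.38
r_cr = 4.36 mm; since the bare radius (3.2 mm) is below r_cr, adding a thin layer of insulation will *increase* heat loss.

r_cr ≈ 4.36 mm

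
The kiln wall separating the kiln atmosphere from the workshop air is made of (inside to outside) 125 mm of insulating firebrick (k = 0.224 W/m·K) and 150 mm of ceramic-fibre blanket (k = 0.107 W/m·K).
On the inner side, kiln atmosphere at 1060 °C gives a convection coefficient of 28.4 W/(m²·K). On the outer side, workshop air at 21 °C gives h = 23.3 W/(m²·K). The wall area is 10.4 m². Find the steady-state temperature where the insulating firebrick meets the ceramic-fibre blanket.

Using the resistance-network approach (series):
R_inner film = 1/(h_i·A) = 1/(28.4×10.4) = 0.003386 K/W
R_insulating firebrick = L/(kA) = 0.125/(0.224×10.4) = 0.05366 K/W
R_ceramic-fibre blanket = L/(kA) = 0.15/(0.107×10.4) = 0.1348 K/W
R_outer film = 1/(h_o·A) = 1/(23.3×10.4) = 0.004127 K/W
R_total = 0.196 K/W;  Q = ΔT/R_total = 1039/0.196 = 5302 W
T_interface = T_inner − Q·ΣR(inner→interface) = 1060 − 5300×0.05704

T ≈ 758 °C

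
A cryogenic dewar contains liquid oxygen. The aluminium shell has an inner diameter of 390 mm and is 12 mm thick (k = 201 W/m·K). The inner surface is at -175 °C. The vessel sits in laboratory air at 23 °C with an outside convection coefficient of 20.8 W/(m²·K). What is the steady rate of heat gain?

For a spherical shell R = (1/r₁ − 1/r₂)/(4πk); film R = 1/(h·4πr²). In series:
R_aluminium shell = (1/0.195 − 1/0.207)/(4π×201) = 1.177×10^-4 K/W
R_outer film = 1/(h·4πr_o²) = 1/(20.8×4π×0.207²) = 0.08929 K/W
R_total = 0.0894 K/W
Q = ΔT/R_total = 198/0.0894

Q ≈ 2210 W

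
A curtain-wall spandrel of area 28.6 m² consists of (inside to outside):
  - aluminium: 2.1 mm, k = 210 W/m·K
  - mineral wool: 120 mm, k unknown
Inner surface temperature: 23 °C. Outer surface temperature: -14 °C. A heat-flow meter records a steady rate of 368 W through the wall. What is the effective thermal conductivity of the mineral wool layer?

Model the wall as resistances in series:
R_aluminium = L/(kA) = 0.0021/(210×28.6) = 3.497×10^-7 K/W
Sum of known resistances R_other = 3.497×10^-7 K/W
Total R = ΔT/Q = 37/368 = 0.1005 K/W
R_mineral wool = R_total − R_other = 0.1005 K/W
k = L/(R·A) = 0.12/(0.1005×28.6)

k ≈ 0.0417 W/(m·K)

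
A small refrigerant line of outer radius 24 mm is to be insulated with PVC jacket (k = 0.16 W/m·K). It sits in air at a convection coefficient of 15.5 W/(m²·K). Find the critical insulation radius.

r_cr ≈ 10.3 mm

For a cylinder r_cr = k/h = 0.16/15.5
r_cr = 10.3 mm; since the bare radius (24 mm) is above r_cr, any added insulation will reduce heat loss.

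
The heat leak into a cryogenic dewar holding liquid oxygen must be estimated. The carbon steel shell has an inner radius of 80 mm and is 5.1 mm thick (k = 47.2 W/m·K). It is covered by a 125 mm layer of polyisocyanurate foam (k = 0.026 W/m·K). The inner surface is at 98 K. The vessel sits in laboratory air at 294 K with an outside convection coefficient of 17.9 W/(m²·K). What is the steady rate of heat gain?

Q ≈ 9.12 W

Each spherical layer contributes R = (1/r_i − 1/r_o)/(4πk):
R_carbon steel shell = (1/0.08 − 1/0.0851)/(4π×47.2) = 0.001263 K/W
R_polyisocyanurate foam = (1/0.0851 − 1/0.2101)/(4π×0.026) = 21.4 K/W
R_outer film = 1/(h·4πr_o²) = 1/(17.9×4π×0.2101²) = 0.1007 K/W
R_total = 21.5 K/W
Q = ΔT/R_total = 196/21.5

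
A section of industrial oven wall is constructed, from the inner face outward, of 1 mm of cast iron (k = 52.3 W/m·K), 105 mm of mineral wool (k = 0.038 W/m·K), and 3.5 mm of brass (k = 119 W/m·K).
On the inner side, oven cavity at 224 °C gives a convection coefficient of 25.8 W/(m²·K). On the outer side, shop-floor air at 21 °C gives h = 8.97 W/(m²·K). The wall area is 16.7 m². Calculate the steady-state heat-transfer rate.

Q ≈ 1160 W

Series thermal resistances:
R_inner film = 1/(h_i·A) = 1/(25.8×16.7) = 0.002321 K/W
R_cast iron = L/(kA) = 0.001/(52.3×16.7) = 1.145×10^-6 K/W
R_mineral wool = L/(kA) = 0.105/(0.038×16.7) = 0.1655 K/W
R_brass = L/(kA) = 0.0035/(119×16.7) = 1.761×10^-6 K/W
R_outer film = 1/(h_o·A) = 1/(8.97×16.7) = 0.006676 K/W
R_total = 0.1745 K/W
Q = ΔT / R_total = 203 / 0.1745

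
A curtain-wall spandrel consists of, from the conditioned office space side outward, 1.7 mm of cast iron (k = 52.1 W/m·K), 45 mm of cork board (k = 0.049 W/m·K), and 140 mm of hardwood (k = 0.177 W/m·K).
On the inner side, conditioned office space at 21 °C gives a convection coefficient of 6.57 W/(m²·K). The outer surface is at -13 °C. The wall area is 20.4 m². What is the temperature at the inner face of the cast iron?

T ≈ 18.2 °C

Series thermal resistances:
R_inner film = 1/(h_i·A) = 1/(6.57×20.4) = 0.007461 K/W
R_cast iron = L/(kA) = 0.0017/(52.1×20.4) = 1.599×10^-6 K/W
R_cork board = L/(kA) = 0.045/(0.049×20.4) = 0.04502 K/W
R_hardwood = L/(kA) = 0.14/(0.177×20.4) = 0.03877 K/W
R_total = 0.09125 K/W;  Q = ΔT/R_total = 34/0.09125 = 372.6 W
T_interface = T_inner − Q·ΣR(inner→interface) = 21 − 373×0.007461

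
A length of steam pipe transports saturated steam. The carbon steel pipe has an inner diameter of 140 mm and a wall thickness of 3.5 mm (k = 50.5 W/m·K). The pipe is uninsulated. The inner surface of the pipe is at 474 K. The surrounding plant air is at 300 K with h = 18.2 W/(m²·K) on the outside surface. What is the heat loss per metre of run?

Cylindrical conduction, so R = ln(r₂/r₁)/(2πkL) per layer, in series:
R_carbon steel pipe wall = ln(73.5/70)/(2π×50.5×1) = 1.538×10^-4 K/W
R_outer film = 1/(h_o·2πr_oL) = 1/(18.2×2π×0.0735×1) = 0.119 K/W
R_total = 0.1191 K/W
Q = ΔT/R_total = 174/0.1191

q′ ≈ 1460 W/m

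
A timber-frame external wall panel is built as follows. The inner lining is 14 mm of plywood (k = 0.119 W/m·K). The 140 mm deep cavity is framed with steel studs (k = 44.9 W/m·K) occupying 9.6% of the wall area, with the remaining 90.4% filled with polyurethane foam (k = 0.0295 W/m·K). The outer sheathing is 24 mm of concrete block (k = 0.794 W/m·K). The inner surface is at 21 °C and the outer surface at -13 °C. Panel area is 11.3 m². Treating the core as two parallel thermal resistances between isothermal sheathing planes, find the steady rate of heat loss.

Q ≈ 2130 W

Sheathing layers in series; stud and cavity paths in parallel between them.
R_inner = 0.014/(0.119×11.3) = 0.01041 K/W
R_stud  = 0.14/(44.9×0.096×11.3) = 0.002874 K/W
R_cav   = 0.14/(0.0295×0.904×11.3) = 0.4646 K/W
1/R_core = 1/R_stud + 1/R_cav → R_core = 0.002857 K/W
R_outer = 0.024/(0.794×11.3) = 0.002675 K/W
R_total = 0.01594 K/W
Q = ΔT/R_total = 34/0.01594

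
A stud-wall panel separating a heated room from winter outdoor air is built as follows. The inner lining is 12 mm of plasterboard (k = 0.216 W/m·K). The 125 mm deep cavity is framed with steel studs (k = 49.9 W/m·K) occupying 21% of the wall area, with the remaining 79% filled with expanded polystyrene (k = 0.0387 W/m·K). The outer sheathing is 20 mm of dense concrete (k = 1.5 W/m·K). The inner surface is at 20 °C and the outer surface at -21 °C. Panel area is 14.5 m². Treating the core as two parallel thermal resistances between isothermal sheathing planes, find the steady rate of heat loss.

Q ≈ 7360 W

Sheathing layers in series; stud and cavity paths in parallel between them.
R_inner = 0.012/(0.216×14.5) = 0.003831 K/W
R_stud  = 0.125/(49.9×0.21×14.5) = 8.227×10^-4 K/W
R_cav   = 0.125/(0.0387×0.79×14.5) = 0.282 K/W
1/R_core = 1/R_stud + 1/R_cav → R_core = 8.203×10^-4 K/W
R_outer = 0.02/(1.5×14.5) = 9.195×10^-4 K/W
R_total = 0.005571 K/W
Q = ΔT/R_total = 41/0.005571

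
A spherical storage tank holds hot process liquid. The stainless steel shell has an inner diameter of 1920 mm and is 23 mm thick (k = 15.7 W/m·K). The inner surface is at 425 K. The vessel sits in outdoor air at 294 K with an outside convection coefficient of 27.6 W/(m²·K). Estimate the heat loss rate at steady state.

Radial (spherical) resistances in series:
R_stainless steel shell = (1/0.96 − 1/0.983)/(4π×15.7) = 1.235×10^-4 K/W
R_outer film = 1/(h·4πr_o²) = 1/(27.6×4π×0.983²) = 0.002984 K/W
R_total = 0.003107 K/W
Q = ΔT/R_total = 131/0.003107

Q ≈ 42200 W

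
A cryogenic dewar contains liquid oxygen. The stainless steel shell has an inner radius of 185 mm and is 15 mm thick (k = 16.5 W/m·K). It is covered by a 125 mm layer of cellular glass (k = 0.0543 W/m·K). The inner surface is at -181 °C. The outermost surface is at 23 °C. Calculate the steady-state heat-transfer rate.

Q ≈ 72.3 W

Each spherical layer contributes R = (1/r_i − 1/r_o)/(4πk):
R_stainless steel shell = (1/0.185 − 1/0.2)/(4π×16.5) = 0.001955 K/W
R_cellular glass = (1/0.2 − 1/0.325)/(4π×0.0543) = 2.818 K/W
R_total = 2.82 K/W
Q = ΔT/R_total = 204/2.82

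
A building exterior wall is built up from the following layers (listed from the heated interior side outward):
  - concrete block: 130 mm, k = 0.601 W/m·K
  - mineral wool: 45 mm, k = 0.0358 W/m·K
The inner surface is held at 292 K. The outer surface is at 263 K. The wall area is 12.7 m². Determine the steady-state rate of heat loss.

Q ≈ 250 W

Model the wall as resistances in series:
R_concrete block = L/(kA) = 0.13/(0.601×12.7) = 0.01703 K/W
R_mineral wool = L/(kA) = 0.045/(0.0358×12.7) = 0.09898 K/W
R_total = 0.116 K/W
Q = ΔT / R_total = 29 / 0.116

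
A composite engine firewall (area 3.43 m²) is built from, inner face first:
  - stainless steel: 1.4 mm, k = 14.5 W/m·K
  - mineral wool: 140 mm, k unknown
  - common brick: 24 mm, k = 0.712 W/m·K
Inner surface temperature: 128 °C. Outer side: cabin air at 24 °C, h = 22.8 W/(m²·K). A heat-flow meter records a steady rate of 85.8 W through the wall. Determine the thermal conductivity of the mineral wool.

Model the wall as resistances in series:
R_stainless steel = L/(kA) = 0.0014/(14.5×3.43) = 2.815×10^-5 K/W
R_common brick = L/(kA) = 0.024/(0.712×3.43) = 0.009827 K/W
R_outer film = 1/(h_o·A) = 1/(22.8×3.43) = 0.01279 K/W
Sum of known resistances R_other = 0.02264 K/W
Total R = ΔT/Q = 104/85.8 = 1.212 K/W
R_mineral wool = R_total − R_other = 1.189 K/W
k = L/(R·A) = 0.14/(1.189×3.43)

k ≈ 0.0343 W/(m·K)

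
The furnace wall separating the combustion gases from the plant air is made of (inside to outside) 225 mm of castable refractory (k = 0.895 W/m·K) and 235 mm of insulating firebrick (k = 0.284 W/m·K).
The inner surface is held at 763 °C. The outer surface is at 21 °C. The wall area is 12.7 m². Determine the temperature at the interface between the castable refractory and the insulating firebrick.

Using the resistance-network approach (series):
R_castable refractory = L/(kA) = 0.225/(0.895×12.7) = 0.0198 K/W
R_insulating firebrick = L/(kA) = 0.235/(0.284×12.7) = 0.06515 K/W
R_total = 0.08495 K/W;  Q = ΔT/R_total = 742/0.08495 = 8735 W
T_interface = T_inner − Q·ΣR(inner→interface) = 763 − 8730×0.0198

T ≈ 590 °C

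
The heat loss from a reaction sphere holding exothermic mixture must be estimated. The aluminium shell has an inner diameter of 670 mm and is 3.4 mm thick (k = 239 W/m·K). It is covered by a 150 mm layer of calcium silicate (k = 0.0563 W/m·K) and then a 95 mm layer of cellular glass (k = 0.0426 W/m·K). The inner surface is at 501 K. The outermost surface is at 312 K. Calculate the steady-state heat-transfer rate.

Each spherical layer contributes R = (1/r_i − 1/r_o)/(4πk):
R_aluminium shell = (1/0.335 − 1/0.3384)/(4π×239) = 9.986×10^-6 K/W
R_calcium silicate = (1/0.3384 − 1/0.4884)/(4π×0.0563) = 1.283 K/W
R_cellular glass = (1/0.4884 − 1/0.5834)/(4π×0.0426) = 0.6228 K/W
R_total = 1.906 K/W
Q = ΔT/R_total = 189/1.906

Q ≈ 99.2 W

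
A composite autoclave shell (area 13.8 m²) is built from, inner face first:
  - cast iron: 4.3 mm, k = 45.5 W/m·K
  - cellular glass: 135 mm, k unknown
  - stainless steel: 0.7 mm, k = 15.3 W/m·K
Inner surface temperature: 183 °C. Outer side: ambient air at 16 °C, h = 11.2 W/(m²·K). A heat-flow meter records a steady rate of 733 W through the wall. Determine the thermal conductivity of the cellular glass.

k ≈ 0.0442 W/(m·K)

Treating each layer as a thermal resistance in series:
R_cast iron = L/(kA) = 0.0043/(45.5×13.8) = 6.848×10^-6 K/W
R_stainless steel = L/(kA) = 0.0007/(15.3×13.8) = 3.315×10^-6 K/W
R_outer film = 1/(h_o·A) = 1/(11.2×13.8) = 0.00647 K/W
Sum of known resistances R_other = 0.00648 K/W
Total R = ΔT/Q = 167/733 = 0.2278 K/W
R_cellular glass = R_total − R_other = 0.2214 K/W
k = L/(R·A) = 0.135/(0.2214×13.8)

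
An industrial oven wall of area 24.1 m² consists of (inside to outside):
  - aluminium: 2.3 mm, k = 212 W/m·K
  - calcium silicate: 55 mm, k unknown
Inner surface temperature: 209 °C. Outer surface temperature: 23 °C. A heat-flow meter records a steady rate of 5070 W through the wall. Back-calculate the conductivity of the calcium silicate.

Treating each layer as a thermal resistance in series:
R_aluminium = L/(kA) = 0.0023/(212×24.1) = 4.502×10^-7 K/W
Sum of known resistances R_other = 4.502×10^-7 K/W
Total R = ΔT/Q = 186/5070 = 0.03669 K/W
R_calcium silicate = R_total − R_other = 0.03669 K/W
k = L/(R·A) = 0.055/(0.03669×24.1)

k ≈ 0.0622 W/(m·K)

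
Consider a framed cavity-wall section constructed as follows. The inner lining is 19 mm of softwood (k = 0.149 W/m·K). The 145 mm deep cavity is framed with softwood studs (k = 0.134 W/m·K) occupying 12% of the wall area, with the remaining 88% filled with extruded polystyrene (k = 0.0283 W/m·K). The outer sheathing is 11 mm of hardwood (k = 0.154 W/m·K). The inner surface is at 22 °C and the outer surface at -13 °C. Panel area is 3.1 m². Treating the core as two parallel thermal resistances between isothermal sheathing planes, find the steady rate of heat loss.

Sheathing layers in series; stud and cavity paths in parallel between them.
R_inner = 0.019/(0.149×3.1) = 0.04113 K/W
R_stud  = 0.145/(0.134×0.12×3.1) = 2.909 K/W
R_cav   = 0.145/(0.0283×0.88×3.1) = 1.878 K/W
1/R_core = 1/R_stud + 1/R_cav → R_core = 1.141 K/W
R_outer = 0.011/(0.154×3.1) = 0.02304 K/W
R_total = 1.205 K/W
Q = ΔT/R_total = 35/1.205

Q ≈ 29 W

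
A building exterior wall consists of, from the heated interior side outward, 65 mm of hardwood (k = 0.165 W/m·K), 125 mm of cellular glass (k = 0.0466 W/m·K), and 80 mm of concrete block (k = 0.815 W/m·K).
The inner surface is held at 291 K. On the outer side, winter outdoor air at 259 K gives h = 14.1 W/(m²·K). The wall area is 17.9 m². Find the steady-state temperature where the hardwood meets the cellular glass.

T ≈ 287 K

Treating each layer as a thermal resistance in series:
R_hardwood = L/(kA) = 0.065/(0.165×17.9) = 0.02201 K/W
R_cellular glass = L/(kA) = 0.125/(0.0466×17.9) = 0.1499 K/W
R_concrete block = L/(kA) = 0.08/(0.815×17.9) = 0.005484 K/W
R_outer film = 1/(h_o·A) = 1/(14.1×17.9) = 0.003962 K/W
R_total = 0.1813 K/W;  Q = ΔT/R_total = 32/0.1813 = 176.5 W
T_interface = T_inner − Q·ΣR(inner→interface) = 291 − 176×0.02201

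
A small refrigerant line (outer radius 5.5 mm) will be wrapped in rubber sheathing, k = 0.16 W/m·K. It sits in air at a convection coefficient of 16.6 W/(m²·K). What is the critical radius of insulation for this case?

For a cylinder r_cr = k/h = 0.16/16.6
r_cr = 9.64 mm; since the bare radius (5.5 mm) is below r_cr, adding a thin layer of insulation will *increase* heat loss.

r_cr ≈ 9.64 mm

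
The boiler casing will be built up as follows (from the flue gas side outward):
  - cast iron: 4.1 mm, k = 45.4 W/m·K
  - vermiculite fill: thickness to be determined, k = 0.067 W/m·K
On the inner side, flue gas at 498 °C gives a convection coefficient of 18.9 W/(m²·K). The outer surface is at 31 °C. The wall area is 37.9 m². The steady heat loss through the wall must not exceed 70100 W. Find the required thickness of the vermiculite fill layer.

L ≈ 13.4 mm

Treating each layer as a thermal resistance in series:
R_inner film = 1/(h_i·A) = 1/(18.9×37.9) = 0.001396 K/W
R_cast iron = L/(kA) = 0.0041/(45.4×37.9) = 2.383×10^-6 K/W
Sum of the known resistances R_other = 0.001398 K/W
Required total resistance R_tot = ΔT/Q_allow = 467/70100 = 0.006662 K/W
R_vermiculite fill = R_tot − R_other = 0.005263 K/W
L = R·k·A = 0.005263×0.067×37.9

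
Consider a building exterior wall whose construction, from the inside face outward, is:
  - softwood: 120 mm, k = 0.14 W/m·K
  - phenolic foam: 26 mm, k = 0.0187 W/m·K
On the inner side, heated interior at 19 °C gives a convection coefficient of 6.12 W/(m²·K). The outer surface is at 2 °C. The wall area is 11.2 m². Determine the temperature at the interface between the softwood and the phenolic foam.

T ≈ 11.8 °C

Treating each layer as a thermal resistance in series:
R_inner film = 1/(h_i·A) = 1/(6.12×11.2) = 0.01459 K/W
R_softwood = L/(kA) = 0.12/(0.14×11.2) = 0.07653 K/W
R_phenolic foam = L/(kA) = 0.026/(0.0187×11.2) = 0.1241 K/W
R_total = 0.2153 K/W;  Q = ΔT/R_total = 17/0.2153 = 78.97 W
T_interface = T_inner − Q·ΣR(inner→interface) = 19 − 79×0.09112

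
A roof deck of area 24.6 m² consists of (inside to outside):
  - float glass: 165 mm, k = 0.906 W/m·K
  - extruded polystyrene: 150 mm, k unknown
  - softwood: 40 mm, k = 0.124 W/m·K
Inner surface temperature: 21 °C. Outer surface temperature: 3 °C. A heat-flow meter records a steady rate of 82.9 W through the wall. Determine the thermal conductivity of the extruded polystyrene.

Treating each layer as a thermal resistance in series:
R_float glass = L/(kA) = 0.165/(0.906×24.6) = 0.007403 K/W
R_softwood = L/(kA) = 0.04/(0.124×24.6) = 0.01311 K/W
Sum of known resistances R_other = 0.02052 K/W
Total R = ΔT/Q = 18/82.9 = 0.2171 K/W
R_extruded polystyrene = R_total − R_other = 0.1966 K/W
k = L/(R·A) = 0.15/(0.1966×24.6)

k ≈ 0.031 W/(m·K)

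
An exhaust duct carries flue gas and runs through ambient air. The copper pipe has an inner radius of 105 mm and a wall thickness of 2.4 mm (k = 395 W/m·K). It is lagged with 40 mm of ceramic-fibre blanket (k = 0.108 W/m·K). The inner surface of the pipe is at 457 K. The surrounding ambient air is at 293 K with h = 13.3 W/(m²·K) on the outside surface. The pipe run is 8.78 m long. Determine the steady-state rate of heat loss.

Q ≈ 2630 W

Treating each annulus and film as a series resistance:
R_copper pipe wall = ln(107.4/105)/(2π×395×8.78) = 1.037×10^-6 K/W
R_ceramic-fibre blanket = ln(147.4/107.4)/(2π×0.108×8.78) = 0.05314 K/W
R_outer film = 1/(h_o·2πr_oL) = 1/(13.3×2π×0.1474×8.78) = 0.009246 K/W
R_total = 0.06238 K/W
Q = ΔT/R_total = 164/0.06238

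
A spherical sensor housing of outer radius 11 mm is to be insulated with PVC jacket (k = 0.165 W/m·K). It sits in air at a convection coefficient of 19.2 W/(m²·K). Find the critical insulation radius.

For a sphere r_cr = 2k/h = 2×0.165/19.2
r_cr = 17.2 mm; since the bare radius (11 mm) is below r_cr, adding a thin layer of insulation will *increase* heat loss.

r_cr ≈ 17.2 mm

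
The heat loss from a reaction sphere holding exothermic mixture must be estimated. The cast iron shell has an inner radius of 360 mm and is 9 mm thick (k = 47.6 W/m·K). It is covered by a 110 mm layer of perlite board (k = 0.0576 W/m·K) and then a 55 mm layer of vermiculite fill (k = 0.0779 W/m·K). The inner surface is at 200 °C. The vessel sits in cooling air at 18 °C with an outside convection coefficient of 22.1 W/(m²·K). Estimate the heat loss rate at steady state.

Spherical conduction: R = (1/r_in − 1/r_out)/(4πk) per layer; series-sum.
R_cast iron shell = (1/0.36 − 1/0.369)/(4π×47.6) = 1.133×10^-4 K/W
R_perlite board = (1/0.369 − 1/0.479)/(4π×0.0576) = 0.8598 K/W
R_vermiculite fill = (1/0.479 − 1/0.534)/(4π×0.0779) = 0.2197 K/W
R_outer film = 1/(h·4πr_o²) = 1/(22.1×4π×0.534²) = 0.01263 K/W
R_total = 1.092 K/W
Q = ΔT/R_total = 182/1.092

Q ≈ 167 W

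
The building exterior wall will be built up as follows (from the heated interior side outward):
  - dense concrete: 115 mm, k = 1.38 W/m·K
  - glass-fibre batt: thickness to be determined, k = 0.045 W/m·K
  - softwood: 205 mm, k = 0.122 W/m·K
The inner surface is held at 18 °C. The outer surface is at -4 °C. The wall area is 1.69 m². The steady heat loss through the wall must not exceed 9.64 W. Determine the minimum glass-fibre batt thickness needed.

L ≈ 94.2 mm

Model the wall as resistances in series:
R_dense concrete = L/(kA) = 0.115/(1.38×1.69) = 0.04931 K/W
R_softwood = L/(kA) = 0.205/(0.122×1.69) = 0.9943 K/W
Sum of the known resistances R_other = 1.044 K/W
Required total resistance R_tot = ΔT/Q_allow = 22/9.64 = 2.282 K/W
R_glass-fibre batt = R_tot − R_other = 1.239 K/W
L = R·k·A = 1.239×0.045×1.69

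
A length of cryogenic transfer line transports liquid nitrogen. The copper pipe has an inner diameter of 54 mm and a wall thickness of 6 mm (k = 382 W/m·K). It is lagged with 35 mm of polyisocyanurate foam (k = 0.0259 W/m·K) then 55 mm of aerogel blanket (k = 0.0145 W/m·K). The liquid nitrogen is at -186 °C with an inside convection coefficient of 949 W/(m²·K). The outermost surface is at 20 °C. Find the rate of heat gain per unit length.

q′ ≈ 18.8 W/m

For a radial system each layer contributes R = ln(r_out/r_in)/(2πkL); films add R = 1/(hA).
R_inner film = 1/(h_i·2πr₁L) = 1/(949×2π×0.027×1) = 0.006211 K/W
R_copper pipe wall = ln(33/27)/(2π×382×1) = 8.361×10^-5 K/W
R_polyisocyanurate foam = ln(68/33)/(2π×0.0259×1) = 4.443 K/W
R_aerogel blanket = ln(123/68)/(2π×0.0145×1) = 6.505 K/W
R_total = 10.95 K/W
Q = ΔT/R_total = 206/10.95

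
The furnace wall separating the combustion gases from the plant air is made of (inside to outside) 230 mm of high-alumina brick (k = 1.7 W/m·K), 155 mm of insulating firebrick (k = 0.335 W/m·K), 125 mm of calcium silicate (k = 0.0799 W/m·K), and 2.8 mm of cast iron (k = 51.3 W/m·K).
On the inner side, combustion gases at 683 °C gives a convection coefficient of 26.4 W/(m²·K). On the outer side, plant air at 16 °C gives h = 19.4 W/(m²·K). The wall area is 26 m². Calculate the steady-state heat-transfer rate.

Q ≈ 7700 W

Thermal resistances in series:
R_inner film = 1/(h_i·A) = 1/(26.4×26) = 0.001457 K/W
R_high-alumina brick = L/(kA) = 0.23/(1.7×26) = 0.005204 K/W
R_insulating firebrick = L/(kA) = 0.155/(0.335×26) = 0.0178 K/W
R_calcium silicate = L/(kA) = 0.125/(0.0799×26) = 0.06017 K/W
R_cast iron = L/(kA) = 0.0028/(51.3×26) = 2.099×10^-6 K/W
R_outer film = 1/(h_o·A) = 1/(19.4×26) = 0.001983 K/W
R_total = 0.08661 K/W
Q = ΔT / R_total = 667 / 0.08661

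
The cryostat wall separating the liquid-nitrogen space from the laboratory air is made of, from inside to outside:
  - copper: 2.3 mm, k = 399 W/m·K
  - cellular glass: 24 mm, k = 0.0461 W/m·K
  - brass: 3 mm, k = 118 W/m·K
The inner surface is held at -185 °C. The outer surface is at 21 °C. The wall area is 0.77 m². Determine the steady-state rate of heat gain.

Q ≈ 305 W

Treating each layer as a thermal resistance in series:
R_copper = L/(kA) = 0.0023/(399×0.77) = 7.486×10^-6 K/W
R_cellular glass = L/(kA) = 0.024/(0.0461×0.77) = 0.6761 K/W
R_brass = L/(kA) = 0.003/(118×0.77) = 3.302×10^-5 K/W
R_total = 0.6762 K/W
Q = ΔT / R_total = 206 / 0.6762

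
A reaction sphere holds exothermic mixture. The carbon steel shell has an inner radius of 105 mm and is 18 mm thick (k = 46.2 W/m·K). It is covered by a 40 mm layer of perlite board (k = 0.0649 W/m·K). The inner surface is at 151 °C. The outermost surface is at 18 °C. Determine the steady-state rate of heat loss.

Each spherical layer contributes R = (1/r_i − 1/r_o)/(4πk):
R_carbon steel shell = (1/0.105 − 1/0.123)/(4π×46.2) = 0.002401 K/W
R_perlite board = (1/0.123 − 1/0.163)/(4π×0.0649) = 2.446 K/W
R_total = 2.449 K/W
Q = ΔT/R_total = 133/2.449

Q ≈ 54.3 W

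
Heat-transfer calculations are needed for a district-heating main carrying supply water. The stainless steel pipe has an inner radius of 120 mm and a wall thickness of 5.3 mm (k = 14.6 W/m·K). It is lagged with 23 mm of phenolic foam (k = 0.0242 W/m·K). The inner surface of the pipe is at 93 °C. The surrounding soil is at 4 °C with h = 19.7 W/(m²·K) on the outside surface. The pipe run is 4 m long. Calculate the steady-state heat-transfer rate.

Q ≈ 306 W

Treating each annulus and film as a series resistance:
R_stainless steel pipe wall = ln(125.3/120)/(2π×14.6×4) = 1.178×10^-4 K/W
R_phenolic foam = ln(148.3/125.3)/(2π×0.0242×4) = 0.2771 K/W
R_outer film = 1/(h_o·2πr_oL) = 1/(19.7×2π×0.1483×4) = 0.01362 K/W
R_total = 0.2908 K/W
Q = ΔT/R_total = 89/0.2908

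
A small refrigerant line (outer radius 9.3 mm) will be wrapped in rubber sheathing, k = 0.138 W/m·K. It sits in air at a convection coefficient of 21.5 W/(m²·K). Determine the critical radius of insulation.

For a cylinder r_cr = k/h = 0.138/21.5
r_cr = 6.42 mm; since the bare radius (9.3 mm) is above r_cr, any added insulation will reduce heat loss.

r_cr ≈ 6.42 mm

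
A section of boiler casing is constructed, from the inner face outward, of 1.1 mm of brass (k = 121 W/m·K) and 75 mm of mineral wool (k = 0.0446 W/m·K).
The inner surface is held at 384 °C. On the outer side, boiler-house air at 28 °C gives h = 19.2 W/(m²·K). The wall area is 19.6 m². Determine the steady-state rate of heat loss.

Using the resistance-network approach (series):
R_brass = L/(kA) = 0.0011/(121×19.6) = 4.638×10^-7 K/W
R_mineral wool = L/(kA) = 0.075/(0.0446×19.6) = 0.0858 K/W
R_outer film = 1/(h_o·A) = 1/(19.2×19.6) = 0.002657 K/W
R_total = 0.08845 K/W
Q = ΔT / R_total = 356 / 0.08845

Q ≈ 4020 W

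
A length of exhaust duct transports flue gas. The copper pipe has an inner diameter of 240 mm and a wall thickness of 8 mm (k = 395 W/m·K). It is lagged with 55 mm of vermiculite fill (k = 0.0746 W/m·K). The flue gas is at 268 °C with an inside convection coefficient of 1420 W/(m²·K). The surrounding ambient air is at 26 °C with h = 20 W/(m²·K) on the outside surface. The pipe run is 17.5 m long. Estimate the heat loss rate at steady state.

Q ≈ 5250 W

Per-layer cylindrical resistances, series-summed:
R_inner film = 1/(h_i·2πr₁L) = 1/(1420×2π×0.12×17.5) = 5.337×10^-5 K/W
R_copper pipe wall = ln(128/120)/(2π×395×17.5) = 1.486×10^-6 K/W
R_vermiculite fill = ln(183/128)/(2π×0.0746×17.5) = 0.04358 K/W
R_outer film = 1/(h_o·2πr_oL) = 1/(20×2π×0.183×17.5) = 0.002485 K/W
R_total = 0.04612 K/W
Q = ΔT/R_total = 242/0.04612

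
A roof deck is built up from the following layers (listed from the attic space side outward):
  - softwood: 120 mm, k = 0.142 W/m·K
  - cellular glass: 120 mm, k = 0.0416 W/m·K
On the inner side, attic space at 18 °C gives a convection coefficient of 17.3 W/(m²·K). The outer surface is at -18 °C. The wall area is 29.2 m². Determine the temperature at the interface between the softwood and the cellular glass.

T ≈ 9.42 °C

Thermal resistances in series:
R_inner film = 1/(h_i·A) = 1/(17.3×29.2) = 0.00198 K/W
R_softwood = L/(kA) = 0.12/(0.142×29.2) = 0.02894 K/W
R_cellular glass = L/(kA) = 0.12/(0.0416×29.2) = 0.09879 K/W
R_total = 0.1297 K/W;  Q = ΔT/R_total = 36/0.1297 = 277.5 W
T_interface = T_inner − Q·ΣR(inner→interface) = 18 − 278×0.03092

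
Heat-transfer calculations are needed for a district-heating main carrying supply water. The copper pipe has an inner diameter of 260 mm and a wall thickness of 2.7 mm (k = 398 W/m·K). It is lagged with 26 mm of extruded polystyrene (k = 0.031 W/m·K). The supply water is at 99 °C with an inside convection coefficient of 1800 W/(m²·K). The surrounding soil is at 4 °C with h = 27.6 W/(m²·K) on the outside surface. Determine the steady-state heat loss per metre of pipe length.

q′ ≈ 99.4 W/m

Cylindrical conduction, so R = ln(r₂/r₁)/(2πkL) per layer, in series:
R_inner film = 1/(h_i·2πr₁L) = 1/(1800×2π×0.13×1) = 6.801×10^-4 K/W
R_copper pipe wall = ln(132.7/130)/(2π×398×1) = 8.22×10^-6 K/W
R_extruded polystyrene = ln(158.7/132.7)/(2π×0.031×1) = 0.9186 K/W
R_outer film = 1/(h_o·2πr_oL) = 1/(27.6×2π×0.1587×1) = 0.03634 K/W
R_total = 0.9556 K/W
Q = ΔT/R_total = 95/0.9556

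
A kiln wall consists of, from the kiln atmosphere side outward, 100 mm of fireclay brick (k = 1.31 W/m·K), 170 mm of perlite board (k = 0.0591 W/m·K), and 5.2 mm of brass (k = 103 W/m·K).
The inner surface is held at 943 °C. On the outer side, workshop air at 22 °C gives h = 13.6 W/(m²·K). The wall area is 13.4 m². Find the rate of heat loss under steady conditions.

Using the resistance-network approach (series):
R_fireclay brick = L/(kA) = 0.1/(1.31×13.4) = 0.005697 K/W
R_perlite board = L/(kA) = 0.17/(0.0591×13.4) = 0.2147 K/W
R_brass = L/(kA) = 0.0052/(103×13.4) = 3.768×10^-6 K/W
R_outer film = 1/(h_o·A) = 1/(13.6×13.4) = 0.005487 K/W
R_total = 0.2259 K/W
Q = ΔT / R_total = 921 / 0.2259

Q ≈ 4080 W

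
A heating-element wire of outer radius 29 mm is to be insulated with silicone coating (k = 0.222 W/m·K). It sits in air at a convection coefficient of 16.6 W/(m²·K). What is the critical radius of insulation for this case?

r_cr ≈ 13.4 mm

For a cylinder r_cr = k/h = 0.222/16.6
r_cr = 13.4 mm; since the bare radius (29 mm) is above r_cr, any added insulation will reduce heat loss.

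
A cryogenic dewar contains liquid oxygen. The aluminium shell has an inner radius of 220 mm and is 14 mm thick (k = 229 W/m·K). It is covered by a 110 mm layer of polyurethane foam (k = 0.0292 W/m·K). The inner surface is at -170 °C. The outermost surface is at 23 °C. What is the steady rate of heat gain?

Spherical conduction: R = (1/r_in − 1/r_out)/(4πk) per layer; series-sum.
R_aluminium shell = (1/0.22 − 1/0.234)/(4π×229) = 9.45×10^-5 K/W
R_polyurethane foam = (1/0.234 − 1/0.344)/(4π×0.0292) = 3.724 K/W
R_total = 3.724 K/W
Q = ΔT/R_total = 193/3.724

Q ≈ 51.8 W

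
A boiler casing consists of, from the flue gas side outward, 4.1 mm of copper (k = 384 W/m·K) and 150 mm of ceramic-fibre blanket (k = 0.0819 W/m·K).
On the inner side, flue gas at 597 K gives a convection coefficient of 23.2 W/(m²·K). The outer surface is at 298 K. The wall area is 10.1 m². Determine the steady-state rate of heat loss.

Using the resistance-network approach (series):
R_inner film = 1/(h_i·A) = 1/(23.2×10.1) = 0.004268 K/W
R_copper = L/(kA) = 0.0041/(384×10.1) = 1.057×10^-6 K/W
R_ceramic-fibre blanket = L/(kA) = 0.15/(0.0819×10.1) = 0.1813 K/W
R_total = 0.1856 K/W
Q = ΔT / R_total = 299 / 0.1856

Q ≈ 1610 W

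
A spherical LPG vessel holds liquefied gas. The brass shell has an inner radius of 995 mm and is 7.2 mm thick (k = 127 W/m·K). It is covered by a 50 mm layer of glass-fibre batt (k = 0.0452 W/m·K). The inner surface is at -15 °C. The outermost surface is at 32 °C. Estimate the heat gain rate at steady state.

Each spherical layer contributes R = (1/r_i − 1/r_o)/(4πk):
R_brass shell = (1/0.995 − 1/1.0022)/(4π×127) = 4.524×10^-6 K/W
R_glass-fibre batt = (1/1.0022 − 1/1.0522)/(4π×0.0452) = 0.08348 K/W
R_total = 0.08348 K/W
Q = ΔT/R_total = 47/0.08348

Q ≈ 563 W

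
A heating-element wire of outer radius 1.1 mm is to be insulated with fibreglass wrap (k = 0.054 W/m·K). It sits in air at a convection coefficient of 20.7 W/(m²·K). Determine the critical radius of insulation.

r_cr ≈ 2.61 mm

For a cylinder r_cr = k/h = 0.054/20.7
r_cr = 2.61 mm; since the bare radius (1.1 mm) is below r_cr, adding a thin layer of insulation will *increase* heat loss.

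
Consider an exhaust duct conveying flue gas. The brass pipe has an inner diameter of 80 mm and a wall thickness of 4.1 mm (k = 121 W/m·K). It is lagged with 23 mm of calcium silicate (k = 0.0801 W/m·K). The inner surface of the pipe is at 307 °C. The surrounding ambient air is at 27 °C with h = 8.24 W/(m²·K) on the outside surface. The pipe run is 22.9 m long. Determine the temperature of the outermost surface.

T ≈ 98.8 °C

Cylindrical conduction, so R = ln(r₂/r₁)/(2πkL) per layer, in series:
R_brass pipe wall = ln(44.1/40)/(2π×121×22.9) = 5.605×10^-6 K/W
R_calcium silicate = ln(67.1/44.1)/(2π×0.0801×22.9) = 0.03642 K/W
R_outer film = 1/(h_o·2πr_oL) = 1/(8.24×2π×0.0671×22.9) = 0.01257 K/W
R_total = 0.04899 K/W
Q = ΔT/R_total = 280/0.04899
Q = 5720 W
T_interface = T_inner − Q·ΣR(inner→interface) = 307 − 5720×0.03642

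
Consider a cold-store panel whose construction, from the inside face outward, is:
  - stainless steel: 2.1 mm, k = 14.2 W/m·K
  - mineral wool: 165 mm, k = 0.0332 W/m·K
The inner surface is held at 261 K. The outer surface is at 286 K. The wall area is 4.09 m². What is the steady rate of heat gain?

Q ≈ 20.6 W

Treating each layer as a thermal resistance in series:
R_stainless steel = L/(kA) = 0.0021/(14.2×4.09) = 3.616×10^-5 K/W
R_mineral wool = L/(kA) = 0.165/(0.0332×4.09) = 1.215 K/W
R_total = 1.215 K/W
Q = ΔT / R_total = 25 / 1.215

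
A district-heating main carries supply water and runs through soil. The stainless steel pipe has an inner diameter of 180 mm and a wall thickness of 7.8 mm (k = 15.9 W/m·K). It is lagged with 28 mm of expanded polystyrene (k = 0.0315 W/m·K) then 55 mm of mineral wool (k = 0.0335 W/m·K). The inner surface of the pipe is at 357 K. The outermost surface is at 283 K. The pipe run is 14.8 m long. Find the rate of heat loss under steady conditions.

Radial resistances (cylindrical: R_cond = ln(r_o/r_i)/(2πkL), R_conv = 1/(h·2πrL)):
R_stainless steel pipe wall = ln(97.8/90)/(2π×15.9×14.8) = 5.621×10^-5 K/W
R_expanded polystyrene = ln(125.8/97.8)/(2π×0.0315×14.8) = 0.08595 K/W
R_mineral wool = ln(180.8/125.8)/(2π×0.0335×14.8) = 0.1164 K/W
R_total = 0.2024 K/W
Q = ΔT/R_total = 74/0.2024

Q ≈ 366 W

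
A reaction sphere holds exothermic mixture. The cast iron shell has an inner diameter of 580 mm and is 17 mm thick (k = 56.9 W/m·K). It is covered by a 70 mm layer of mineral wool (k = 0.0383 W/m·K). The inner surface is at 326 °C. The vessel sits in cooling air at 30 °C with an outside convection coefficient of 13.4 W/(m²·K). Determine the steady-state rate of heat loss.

Spherical conduction: R = (1/r_in − 1/r_out)/(4πk) per layer; series-sum.
R_cast iron shell = (1/0.29 − 1/0.307)/(4π×56.9) = 2.67×10^-4 K/W
R_mineral wool = (1/0.307 − 1/0.377)/(4π×0.0383) = 1.257 K/W
R_outer film = 1/(h·4πr_o²) = 1/(13.4×4π×0.377²) = 0.04178 K/W
R_total = 1.299 K/W
Q = ΔT/R_total = 296/1.299

Q ≈ 228 W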